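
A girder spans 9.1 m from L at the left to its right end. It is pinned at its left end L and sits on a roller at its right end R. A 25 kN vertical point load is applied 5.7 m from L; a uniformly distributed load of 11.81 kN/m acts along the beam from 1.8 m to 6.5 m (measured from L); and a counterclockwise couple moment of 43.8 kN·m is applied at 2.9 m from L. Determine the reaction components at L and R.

L_x = 0, L_y = 44.35 kN, R_y = 36.16 kN

Resultant of the distributed load: 11.81 × 4.7 = 55.507 kN at 4.15 m from L.
Moments about L: R_y·9.1 − 25·5.7 − (11.81·4.7)·4.15 + 43.8 = 0 → R_y = 329.05405/9.1 = 36.1598 ≈ 36.16 kN.
ΣF_y = 0: L_y + 36.1598 − 25 − 11.81·4.7 = 0 → L_y = 44.35 kN.
ΣF_x = 0: no horizontal applied forces, so L_x = 0.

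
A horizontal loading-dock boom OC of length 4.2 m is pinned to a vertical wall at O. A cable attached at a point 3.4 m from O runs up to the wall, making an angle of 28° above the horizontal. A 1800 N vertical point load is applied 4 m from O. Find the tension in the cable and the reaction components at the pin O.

T = 4511 N, O_x = 3983 N, O_y = -317.6 N

ΣM about O: T·sin28°·3.4 − 1800·4 = 0 → T = 7200/(3.4·0.469472) = 4510.7 ≈ 4511 N.
ΣF_x = 0: O_x − T·cos28° = 0 → O_x = 4510.7 × 0.882948 = 3983 N.
ΣF_y = 0: O_y + T·sin28° − 1800 = 0 → O_y = 1800 − 4510.7 × 0.469472 = -317.6 N.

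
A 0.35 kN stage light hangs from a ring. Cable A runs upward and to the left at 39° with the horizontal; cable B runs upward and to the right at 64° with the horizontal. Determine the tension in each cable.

T_A = 0.1575 kN, T_B = 0.2792 kN

ΣF_x = 0: −T_A·cos39° + T_B·cos64° = 0 → T_B = 1.7728·T_A.
ΣF_y = 0: T_A·sin39° + T_B·sin64° = 0.35.
Substitute: T_A·(0.62932 + 1.7728·0.898794) = 0.35 → T_A = 0.157466 ≈ 0.1575 kN.
Then T_B = 1.7728 × 0.157466 = 0.2792 kN.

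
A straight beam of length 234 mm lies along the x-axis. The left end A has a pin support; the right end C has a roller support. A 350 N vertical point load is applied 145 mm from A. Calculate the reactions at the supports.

A_x = 0, A_y = 133.1 N, C_y = 216.9 N

ΣM about A: C_y·234 − 350·145 = 0 → C_y = 50750/234 = 216.88 ≈ 216.9 N.
ΣF_y = 0: A_y + 216.88 − 350 = 0 → A_y = 133.1 N.
ΣF_x = 0: no horizontal applied forces, so A_x = 0.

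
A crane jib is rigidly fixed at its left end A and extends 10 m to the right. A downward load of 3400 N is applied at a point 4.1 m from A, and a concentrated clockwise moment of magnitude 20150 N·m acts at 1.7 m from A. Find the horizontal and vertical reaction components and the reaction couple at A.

A_x = 0, A_y = 3400 N, M_A = 34090 N·m

ΣF_x = 0: A_x = 0.
ΣF_y = 0: A_y − 3400 = 0 → A_y = 3400 N.
ΣM about A: M_A − 3400·4.1 − 20150 = 0 → M_A = 34090 N·m.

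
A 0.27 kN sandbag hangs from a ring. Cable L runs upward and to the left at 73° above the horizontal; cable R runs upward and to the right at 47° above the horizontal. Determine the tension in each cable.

ΣF_x = 0: −T_L·cos73° + T_R·cos47° = 0 → T_R = 0.428699·T_L.
ΣF_y = 0: T_L·sin73° + T_R·sin47° = 0.27.
Substitute: T_L·(0.956305 + 0.428699·0.731354) = 0.27 → T_L = 0.212626 ≈ 0.2126 kN.
Then T_R = 0.428699 × 0.212626 = 0.09115 kN.

T_L = 0.2126 kN, T_R = 0.09115 kN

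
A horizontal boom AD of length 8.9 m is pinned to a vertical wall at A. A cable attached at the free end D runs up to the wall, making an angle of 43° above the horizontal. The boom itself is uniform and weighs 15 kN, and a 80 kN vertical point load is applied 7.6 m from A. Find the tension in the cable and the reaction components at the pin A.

T = 111.2 kN, A_x = 81.30 kN, A_y = 19.19 kN

ΣM about A: T·sin43°·8.9 − 15·4.45 − 80·7.6 = 0 → T = 674.75/(8.9·0.681998) = 111.165 ≈ 111.2 kN.
ΣF_x = 0: A_x − T·cos43° = 0 → A_x = 111.165 × 0.731354 = 81.30 kN.
ΣF_y = 0: A_y + T·sin43° − 15 − 80 = 0 → A_y = 95 − 111.165 × 0.681998 = 19.19 kN.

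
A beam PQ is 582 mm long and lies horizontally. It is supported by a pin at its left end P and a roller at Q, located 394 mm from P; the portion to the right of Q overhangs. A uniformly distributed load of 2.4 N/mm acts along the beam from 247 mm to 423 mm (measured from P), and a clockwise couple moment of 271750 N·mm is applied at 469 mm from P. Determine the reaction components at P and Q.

P_x = 0, P_y = -626.5 N, Q_y = 1049 N

Resultant of the distributed load: 2.4 × 176 = 422.4 N at 335 mm from P.
Moments about P: Q_y·394 − (2.4·176)·335 − 271750 = 0 → Q_y = 413254/394 = 1048.87 ≈ 1049 N.
ΣF_y = 0: P_y + 1048.87 − 2.4·176 = 0 → P_y = -626.5 N.
ΣF_x = 0: no horizontal applied forces, so P_x = 0.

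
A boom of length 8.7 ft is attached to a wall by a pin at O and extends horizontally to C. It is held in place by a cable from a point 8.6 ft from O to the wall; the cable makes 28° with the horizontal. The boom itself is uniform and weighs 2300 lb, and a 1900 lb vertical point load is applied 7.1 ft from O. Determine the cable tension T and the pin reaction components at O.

ΣM about O: T·sin28°·8.6 − 2300·4.35 − 1900·7.1 = 0 → T = 23495/(8.6·0.469472) = 5819.25 ≈ 5819 lb.
ΣF_x = 0: O_x − T·cos28° = 0 → O_x = 5819.25 × 0.882948 = 5138 lb.
ΣF_y = 0: O_y + T·sin28° − 2300 − 1900 = 0 → O_y = 4200 − 5819.25 × 0.469472 = 1468 lb.

T = 5819 lb, O_x = 5138 lb, O_y = 1468 lb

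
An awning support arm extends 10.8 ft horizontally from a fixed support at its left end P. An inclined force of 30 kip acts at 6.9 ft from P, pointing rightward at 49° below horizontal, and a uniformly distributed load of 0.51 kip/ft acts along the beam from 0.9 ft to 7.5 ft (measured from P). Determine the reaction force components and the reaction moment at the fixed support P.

P_x = -19.68 kip, P_y = 26.01 kip, M_P = 170.4 kip·ft

Resultant of the distributed load: 0.51 × 6.6 = 3.366 kip at 4.2 ft from P.
ΣF_x = 0: P_x + 30·cos49° = 0 → P_x = -19.68 kip.
ΣF_y = 0: P_y − 30·sin49° − 0.51·6.6 = 0 → P_y = 26.01 kip.
ΣM about P: M_P − 30·sin49°·6.9 − (0.51·6.6)·4.2 = 0 → M_P = 170.4 kip·ft.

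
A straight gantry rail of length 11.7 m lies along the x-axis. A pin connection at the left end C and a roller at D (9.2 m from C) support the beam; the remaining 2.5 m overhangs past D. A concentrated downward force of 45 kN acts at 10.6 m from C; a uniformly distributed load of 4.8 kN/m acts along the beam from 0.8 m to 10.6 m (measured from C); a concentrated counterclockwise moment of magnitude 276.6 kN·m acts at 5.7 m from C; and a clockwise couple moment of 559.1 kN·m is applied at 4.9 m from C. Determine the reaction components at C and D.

C_x = 0, C_y = -19.66 kN, D_y = 111.7 kN

Resultant of the distributed load: 4.8 × 9.8 = 47.04 kN at 5.7 m from C.
ΣM about C: D_y·9.2 − 45·10.6 − (4.8·9.8)·5.7 + 276.6 − 559.1 = 0 → D_y = 1027.628/9.2 = 111.699 ≈ 111.7 kN.
ΣF_y = 0: C_y + 111.699 − 45 − 4.8·9.8 = 0 → C_y = -19.66 kN.
ΣF_x = 0: no horizontal applied forces, so C_x = 0.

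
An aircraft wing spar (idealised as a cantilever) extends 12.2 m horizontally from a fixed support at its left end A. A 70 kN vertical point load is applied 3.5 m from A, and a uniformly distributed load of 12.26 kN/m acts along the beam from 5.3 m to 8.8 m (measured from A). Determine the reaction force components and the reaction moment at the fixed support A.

A_x = 0, A_y = 112.9 kN, M_A = 547.5 kN·m

Resultant of the distributed load: 12.26 × 3.5 = 42.91 kN at 7.05 m from A.
ΣF_x = 0: A_x = 0.
ΣF_y = 0: A_y − 70 − 12.26·3.5 = 0 → A_y = 112.9 kN.
ΣM about A: M_A − 70·3.5 − (12.26·3.5)·7.05 = 0 → M_A = 547.5 kN·m.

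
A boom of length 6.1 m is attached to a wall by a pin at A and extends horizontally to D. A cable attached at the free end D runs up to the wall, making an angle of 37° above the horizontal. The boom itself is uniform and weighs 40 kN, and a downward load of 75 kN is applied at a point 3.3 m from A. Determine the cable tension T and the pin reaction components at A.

ΣM about A: T·sin37°·6.1 − 40·3.05 − 75·3.3 = 0 → T = 369.5/(6.1·0.601815) = 100.652 ≈ 100.7 kN.
ΣF_x = 0: A_x − T·cos37° = 0 → A_x = 100.652 × 0.798636 = 80.38 kN.
ΣF_y = 0: A_y + T·sin37° − 40 − 75 = 0 → A_y = 115 − 100.652 × 0.601815 = 54.43 kN.

T = 100.7 kN, A_x = 80.38 kN, A_y = 54.43 kN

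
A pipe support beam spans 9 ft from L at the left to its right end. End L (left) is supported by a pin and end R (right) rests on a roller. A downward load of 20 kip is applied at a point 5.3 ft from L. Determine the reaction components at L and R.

Taking moments about L: R_y·9 − 20·5.3 = 0 → R_y = 106/9 = 11.7778 ≈ 11.78 kip.
ΣF_y = 0: L_y + 11.7778 − 20 = 0 → L_y = 8.222 kip.
ΣF_x = 0: no horizontal applied forces, so L_x = 0.

L_x = 0, L_y = 8.222 kip, R_y = 11.78 kip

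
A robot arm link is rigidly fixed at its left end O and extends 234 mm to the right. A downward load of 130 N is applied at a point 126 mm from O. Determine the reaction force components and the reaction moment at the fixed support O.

ΣF_x = 0: O_x = 0.
ΣF_y = 0: O_y − 130 = 0 → O_y = 130.0 N.
ΣM about O: M_O − 130·126 = 0 → M_O = 16380 N·mm.

O_x = 0, O_y = 130.0 N, M_O = 16380 N·mm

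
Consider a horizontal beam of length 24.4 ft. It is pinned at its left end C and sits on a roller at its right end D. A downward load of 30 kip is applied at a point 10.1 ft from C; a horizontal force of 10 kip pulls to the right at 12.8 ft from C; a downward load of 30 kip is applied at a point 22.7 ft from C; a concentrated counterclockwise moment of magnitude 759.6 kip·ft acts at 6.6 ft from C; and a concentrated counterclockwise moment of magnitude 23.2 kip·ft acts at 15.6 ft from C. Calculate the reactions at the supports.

ΣM about C: D_y·24.4 − 30·10.1 − 30·22.7 + 759.6 + 23.2 = 0 → D_y = 201.2/24.4 = 8.2459 ≈ 8.246 kip.
ΣF_y = 0: C_y + 8.2459 − 30 − 30 = 0 → C_y = 51.75 kip.
ΣF_x = 0: C_x + 10 = 0 → C_x = -10.00 kip.

C_x = -10.00 kip, C_y = 51.75 kip, D_y = 8.246 kip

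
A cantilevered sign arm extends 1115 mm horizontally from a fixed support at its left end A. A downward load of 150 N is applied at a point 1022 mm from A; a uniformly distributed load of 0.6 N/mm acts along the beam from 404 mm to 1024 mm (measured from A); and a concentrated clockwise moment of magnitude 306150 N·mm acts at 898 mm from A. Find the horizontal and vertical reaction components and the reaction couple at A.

A_x = 0, A_y = 522.0 N, M_A = 725100 N·mm

Resultant of the distributed load: 0.6 × 620 = 372 N at 714 mm from A.
ΣF_x = 0: A_x = 0.
ΣF_y = 0: A_y − 150 − 0.6·620 = 0 → A_y = 522.0 N.
ΣM about A: M_A − 150·1022 − (0.6·620)·714 − 306150 = 0 → M_A = 725100 N·mm.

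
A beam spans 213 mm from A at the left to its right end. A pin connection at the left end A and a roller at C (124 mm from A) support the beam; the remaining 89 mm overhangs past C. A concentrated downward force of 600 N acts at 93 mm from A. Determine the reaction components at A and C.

Moments about A: C_y·124 − 600·93 = 0 → C_y = 55800/124 = 450.0 N.
ΣF_y = 0: A_y + 450 − 600 = 0 → A_y = 150.0 N.
ΣF_x = 0: no horizontal applied forces, so A_x = 0.

A_x = 0, A_y = 150.0 N, C_y = 450.0 N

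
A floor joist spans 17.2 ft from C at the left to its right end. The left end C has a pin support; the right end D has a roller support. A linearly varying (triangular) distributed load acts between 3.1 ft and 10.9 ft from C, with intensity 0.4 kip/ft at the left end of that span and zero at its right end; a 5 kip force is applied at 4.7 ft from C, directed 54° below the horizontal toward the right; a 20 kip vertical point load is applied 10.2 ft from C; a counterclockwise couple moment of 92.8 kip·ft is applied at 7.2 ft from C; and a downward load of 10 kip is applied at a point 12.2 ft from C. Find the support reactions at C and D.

Resultant of the triangular load: ½ × 0.4 × 7.8 = 1.56 kip, acting at 5.7 ft from C (one-third of the span from the peak).
Moments about C: D_y·17.2 − (½·0.4·7.8)·5.7 − 5·sin54°·4.7 − 20·10.2 + 92.8 − 10·12.2 = 0 → D_y = 261.104/17.2 = 15.1805 ≈ 15.18 kip.
ΣF_y = 0: C_y + 15.1805 − ½·0.4·7.8 − 5·sin54° − 20 − 10 = 0 → C_y = 20.42 kip.
ΣF_x = 0: C_x + 5·cos54° = 0 → C_x = -2.939 kip.

C_x = -2.939 kip, C_y = 20.42 kip, D_y = 15.18 kip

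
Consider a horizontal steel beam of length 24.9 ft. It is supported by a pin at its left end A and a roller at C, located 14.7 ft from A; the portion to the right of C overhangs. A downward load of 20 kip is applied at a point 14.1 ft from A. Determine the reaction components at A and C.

A_x = 0, A_y = 0.8163 kip, C_y = 19.18 kip

Taking moments about A: C_y·14.7 − 20·14.1 = 0 → C_y = 282/14.7 = 19.1837 ≈ 19.18 kip.
ΣF_y = 0: A_y + 19.1837 − 20 = 0 → A_y = 0.8163 kip.
ΣF_x = 0: no horizontal applied forces, so A_x = 0.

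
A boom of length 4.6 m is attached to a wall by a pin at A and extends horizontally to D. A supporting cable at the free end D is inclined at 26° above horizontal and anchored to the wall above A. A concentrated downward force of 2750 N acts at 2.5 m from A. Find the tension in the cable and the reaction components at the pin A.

ΣM about A: T·sin26°·4.6 − 2750·2.5 = 0 → T = 6875/(4.6·0.438371) = 3409.36 ≈ 3409 N.
ΣF_x = 0: A_x − T·cos26° = 0 → A_x = 3409.36 × 0.898794 = 3064 N.
ΣF_y = 0: A_y + T·sin26° − 2750 = 0 → A_y = 2750 − 3409.36 × 0.438371 = 1255 N.

T = 3409 N, A_x = 3064 N, A_y = 1255 N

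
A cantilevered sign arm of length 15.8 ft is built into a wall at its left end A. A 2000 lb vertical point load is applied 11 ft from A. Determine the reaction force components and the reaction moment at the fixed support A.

A_x = 0, A_y = 2000 lb, M_A = 22000 lb·ft

ΣF_x = 0: A_x = 0.
ΣF_y = 0: A_y − 2000 = 0 → A_y = 2000 lb.
ΣM about A: M_A − 2000·11 = 0 → M_A = 22000 lb·ft.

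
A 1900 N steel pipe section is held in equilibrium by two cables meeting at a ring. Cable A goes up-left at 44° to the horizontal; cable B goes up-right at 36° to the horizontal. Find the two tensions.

ΣF_x = 0: −T_A·cos44° + T_B·cos36° = 0 → T_B = 0.889153·T_A.
ΣF_y = 0: T_A·sin44° + T_B·sin36° = 1900.
Substitute: T_A·(0.694658 + 0.889153·0.587785) = 1900 → T_A = 1560.85 ≈ 1561 N.
Then T_B = 0.889153 × 1560.85 = 1388 N.

T_A = 1561 N, T_B = 1388 N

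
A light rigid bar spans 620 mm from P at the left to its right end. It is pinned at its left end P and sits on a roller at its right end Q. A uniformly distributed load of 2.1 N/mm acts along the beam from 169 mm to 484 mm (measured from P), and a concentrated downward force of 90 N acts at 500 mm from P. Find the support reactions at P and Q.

P_x = 0, P_y = 330.6 N, Q_y = 420.9 N

Resultant of the distributed load: 2.1 × 315 = 661.5 N at 326.5 mm from P.
ΣM about P: Q_y·620 − (2.1·315)·326.5 − 90·500 = 0 → Q_y = 260979.75/620 = 420.935 ≈ 420.9 N.
ΣF_y = 0: P_y + 420.935 − 2.1·315 − 90 = 0 → P_y = 330.6 N.
ΣF_x = 0: no horizontal applied forces, so P_x = 0.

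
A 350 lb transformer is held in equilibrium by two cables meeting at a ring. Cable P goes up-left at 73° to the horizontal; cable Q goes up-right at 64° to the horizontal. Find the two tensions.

ΣF_x = 0: −T_P·cos73° + T_Q·cos64° = 0 → T_Q = 0.66695·T_P.
ΣF_y = 0: T_P·sin73° + T_Q·sin64° = 350.
Substitute: T_P·(0.956305 + 0.66695·0.898794) = 350 → T_P = 224.971 ≈ 225.0 lb.
Then T_Q = 0.66695 × 224.971 = 150.0 lb.

T_P = 225.0 lb, T_Q = 150.0 lb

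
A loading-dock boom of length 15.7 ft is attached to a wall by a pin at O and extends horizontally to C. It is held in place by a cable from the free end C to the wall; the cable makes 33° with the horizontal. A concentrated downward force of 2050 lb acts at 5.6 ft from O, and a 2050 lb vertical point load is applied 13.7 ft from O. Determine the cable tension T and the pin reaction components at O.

T = 4627 lb, O_x = 3881 lb, O_y = 1580 lb

ΣM about O: T·sin33°·15.7 − 2050·5.6 − 2050·13.7 = 0 → T = 39565/(15.7·0.544639) = 4627.03 ≈ 4627 lb.
ΣF_x = 0: O_x − T·cos33° = 0 → O_x = 4627.03 × 0.838671 = 3881 lb.
ΣF_y = 0: O_y + T·sin33° − 2050 − 2050 = 0 → O_y = 4100 − 4627.03 × 0.544639 = 1580 lb.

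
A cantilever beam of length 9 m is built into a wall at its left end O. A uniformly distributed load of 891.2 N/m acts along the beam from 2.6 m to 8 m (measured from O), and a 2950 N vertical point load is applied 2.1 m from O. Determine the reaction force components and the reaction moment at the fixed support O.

Resultant of the distributed load: 891.2 × 5.4 = 4812.48 N at 5.3 m from O.
ΣF_x = 0: O_x = 0.
ΣF_y = 0: O_y − 891.2·5.4 − 2950 = 0 → O_y = 7762 N.
ΣM about O: M_O − (891.2·5.4)·5.3 − 2950·2.1 = 0 → M_O = 31700 N·m.

O_x = 0, O_y = 7762 N, M_O = 31700 N·m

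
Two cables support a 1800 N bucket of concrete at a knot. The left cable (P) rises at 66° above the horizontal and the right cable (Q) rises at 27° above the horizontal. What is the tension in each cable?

T_P = 1606 N, T_Q = 733.1 N

ΣF_x = 0: −T_P·cos66° + T_Q·cos27° = 0 → T_Q = 0.456491·T_P.
ΣF_y = 0: T_P·sin66° + T_Q·sin27° = 1800.
Substitute: T_P·(0.913545 + 0.456491·0.45399) = 1800 → T_P = 1606.01 ≈ 1606 N.
Then T_Q = 0.456491 × 1606.01 = 733.1 N.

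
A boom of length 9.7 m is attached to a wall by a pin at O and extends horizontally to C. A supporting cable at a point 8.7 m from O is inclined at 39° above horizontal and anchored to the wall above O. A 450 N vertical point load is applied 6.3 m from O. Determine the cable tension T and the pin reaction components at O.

ΣM about O: T·sin39°·8.7 − 450·6.3 = 0 → T = 2835/(8.7·0.62932) = 517.8 N.
ΣF_x = 0: O_x − T·cos39° = 0 → O_x = 517.8 × 0.777146 = 402.4 N.
ΣF_y = 0: O_y + T·sin39° − 450 = 0 → O_y = 450 − 517.8 × 0.62932 = 124.1 N.

T = 517.8 N, O_x = 402.4 N, O_y = 124.1 N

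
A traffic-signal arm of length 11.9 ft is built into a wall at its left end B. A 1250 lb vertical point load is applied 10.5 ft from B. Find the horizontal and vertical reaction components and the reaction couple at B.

ΣF_x = 0: B_x = 0.
ΣF_y = 0: B_y − 1250 = 0 → B_y = 1250 lb.
ΣM about B: M_B − 1250·10.5 = 0 → M_B = 13120 lb·ft.

B_x = 0, B_y = 1250 lb, M_B = 13120 lb·ft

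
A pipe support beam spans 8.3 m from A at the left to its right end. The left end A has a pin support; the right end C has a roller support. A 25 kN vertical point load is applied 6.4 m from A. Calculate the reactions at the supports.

ΣM about A: C_y·8.3 − 25·6.4 = 0 → C_y = 160/8.3 = 19.2771 ≈ 19.28 kN.
ΣF_y = 0: A_y + 19.2771 − 25 = 0 → A_y = 5.723 kN.
ΣF_x = 0: no horizontal applied forces, so A_x = 0.

A_x = 0, A_y = 5.723 kN, C_y = 19.28 kN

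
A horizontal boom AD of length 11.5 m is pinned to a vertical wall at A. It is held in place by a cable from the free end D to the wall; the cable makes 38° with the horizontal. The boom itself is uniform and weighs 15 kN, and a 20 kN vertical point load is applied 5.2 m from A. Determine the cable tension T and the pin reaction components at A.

ΣM about A: T·sin38°·11.5 − 15·5.75 − 20·5.2 = 0 → T = 190.25/(11.5·0.615661) = 26.8711 ≈ 26.87 kN.
ΣF_x = 0: A_x − T·cos38° = 0 → A_x = 26.8711 × 0.788011 = 21.17 kN.
ΣF_y = 0: A_y + T·sin38° − 15 − 20 = 0 → A_y = 35 − 26.8711 × 0.615661 = 18.46 kN.

T = 26.87 kN, A_x = 21.17 kN, A_y = 18.46 kN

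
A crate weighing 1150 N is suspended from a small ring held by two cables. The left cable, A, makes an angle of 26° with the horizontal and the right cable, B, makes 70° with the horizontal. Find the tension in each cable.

T_A = 395.5 N, T_B = 1039 N

ΣF_x = 0: −T_A·cos26° + T_B·cos70° = 0 → T_B = 2.6279·T_A.
ΣF_y = 0: T_A·sin26° + T_B·sin70° = 1150.
Substitute: T_A·(0.438371 + 2.6279·0.939693) = 1150 → T_A = 395.489 ≈ 395.5 N.
Then T_B = 2.6279 × 395.489 = 1039 N.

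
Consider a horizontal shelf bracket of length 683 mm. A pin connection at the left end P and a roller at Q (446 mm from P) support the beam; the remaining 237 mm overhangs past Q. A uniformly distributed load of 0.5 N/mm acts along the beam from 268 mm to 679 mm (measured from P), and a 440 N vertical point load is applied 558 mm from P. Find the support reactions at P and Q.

P_x = 0, P_y = -123.2 N, Q_y = 768.7 N

Resultant of the distributed load: 0.5 × 411 = 205.5 N at 473.5 mm from P.
ΣM about P: Q_y·446 − (0.5·411)·473.5 − 440·558 = 0 → Q_y = 342824.25/446 = 768.664 ≈ 768.7 N.
ΣF_y = 0: P_y + 768.664 − 0.5·411 − 440 = 0 → P_y = -123.2 N.
ΣF_x = 0: no horizontal applied forces, so P_x = 0.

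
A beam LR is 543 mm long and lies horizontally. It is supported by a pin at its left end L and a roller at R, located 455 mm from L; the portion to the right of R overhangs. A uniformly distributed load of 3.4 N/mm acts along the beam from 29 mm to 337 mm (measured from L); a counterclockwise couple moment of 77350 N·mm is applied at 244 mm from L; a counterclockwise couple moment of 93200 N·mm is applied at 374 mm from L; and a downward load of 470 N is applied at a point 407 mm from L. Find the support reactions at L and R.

Resultant of the distributed load: 3.4 × 308 = 1047.2 N at 183 mm from L.
Taking moments about L: R_y·455 − (3.4·308)·183 + 77350 + 93200 − 470·407 = 0 → R_y = 212377.6/455 = 466.764 ≈ 466.8 N.
ΣF_y = 0: L_y + 466.764 − 3.4·308 − 470 = 0 → L_y = 1050 N.
ΣF_x = 0: no horizontal applied forces, so L_x = 0.

L_x = 0, L_y = 1050 N, R_y = 466.8 N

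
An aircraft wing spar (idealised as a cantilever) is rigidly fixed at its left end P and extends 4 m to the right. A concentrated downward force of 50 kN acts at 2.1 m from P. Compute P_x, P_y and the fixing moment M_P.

P_x = 0, P_y = 50.00 kN, M_P = 105.0 kN·m

ΣF_x = 0: P_x = 0.
ΣF_y = 0: P_y − 50 = 0 → P_y = 50.00 kN.
ΣM about P: M_P − 50·2.1 = 0 → M_P = 105.0 kN·m.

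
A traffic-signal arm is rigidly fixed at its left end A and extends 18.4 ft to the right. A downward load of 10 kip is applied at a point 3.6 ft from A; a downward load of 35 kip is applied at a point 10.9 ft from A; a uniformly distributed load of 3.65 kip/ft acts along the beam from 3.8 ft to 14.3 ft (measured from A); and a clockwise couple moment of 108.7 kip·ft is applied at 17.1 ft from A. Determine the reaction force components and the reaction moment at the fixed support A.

Resultant of the distributed load: 3.65 × 10.5 = 38.325 kip at 9.05 ft from A.
ΣF_x = 0: A_x = 0.
ΣF_y = 0: A_y − 10 − 35 − 3.65·10.5 = 0 → A_y = 83.32 kip.
ΣM about A: M_A − 10·3.6 − 35·10.9 − (3.65·10.5)·9.05 − 108.7 = 0 → M_A = 873.0 kip·ft.

A_x = 0, A_y = 83.32 kip, M_A = 873.0 kip·ft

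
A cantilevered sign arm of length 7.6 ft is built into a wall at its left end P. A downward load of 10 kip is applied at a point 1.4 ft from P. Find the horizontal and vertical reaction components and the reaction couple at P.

P_x = 0, P_y = 10.00 kip, M_P = 14.00 kip·ft

ΣF_x = 0: P_x = 0.
ΣF_y = 0: P_y − 10 = 0 → P_y = 10.00 kip.
ΣM about P: M_P − 10·1.4 = 0 → M_P = 14.00 kip·ft.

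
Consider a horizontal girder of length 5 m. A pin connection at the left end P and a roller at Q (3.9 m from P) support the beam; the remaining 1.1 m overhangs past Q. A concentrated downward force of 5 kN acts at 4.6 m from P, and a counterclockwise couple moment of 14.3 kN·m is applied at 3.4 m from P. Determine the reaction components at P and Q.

ΣM about P: Q_y·3.9 − 5·4.6 + 14.3 = 0 → Q_y = 8.7/3.9 = 2.23077 ≈ 2.231 kN.
ΣF_y = 0: P_y + 2.23077 − 5 = 0 → P_y = 2.769 kN.
ΣF_x = 0: no horizontal applied forces, so P_x = 0.

P_x = 0, P_y = 2.769 kN, Q_y = 2.231 kN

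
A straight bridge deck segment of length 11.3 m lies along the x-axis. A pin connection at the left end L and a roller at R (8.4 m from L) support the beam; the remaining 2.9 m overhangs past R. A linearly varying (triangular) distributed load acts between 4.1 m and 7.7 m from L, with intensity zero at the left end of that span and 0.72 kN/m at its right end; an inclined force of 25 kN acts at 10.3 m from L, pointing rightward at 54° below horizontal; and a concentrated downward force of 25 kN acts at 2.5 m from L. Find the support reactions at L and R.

Resultant of the triangular load: ½ × 0.72 × 3.6 = 1.296 kN, acting at 6.5 m from L (one-third of the span from the peak).
Moments about L: R_y·8.4 − (½·0.72·3.6)·6.5 − 25·sin54°·10.3 − 25·2.5 = 0 → R_y = 279.246/8.4 = 33.2436 ≈ 33.24 kN.
ΣF_y = 0: L_y + 33.2436 − ½·0.72·3.6 − 25·sin54° − 25 = 0 → L_y = 13.28 kN.
ΣF_x = 0: L_x + 25·cos54° = 0 → L_x = -14.69 kN.

L_x = -14.69 kN, L_y = 13.28 kN, R_y = 33.24 kN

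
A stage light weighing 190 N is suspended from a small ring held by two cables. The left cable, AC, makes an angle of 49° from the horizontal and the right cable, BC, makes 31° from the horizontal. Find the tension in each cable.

ΣF_x = 0: −T_AC·cos49° + T_BC·cos31° = 0 → T_BC = 0.76538·T_AC.
ΣF_y = 0: T_AC·sin49° + T_BC·sin31° = 190.
Substitute: T_AC·(0.75471 + 0.76538·0.515038) = 190 → T_AC = 165.374 ≈ 165.4 N.
Then T_BC = 0.76538 × 165.374 = 126.6 N.

T_AC = 165.4 N, T_BC = 126.6 N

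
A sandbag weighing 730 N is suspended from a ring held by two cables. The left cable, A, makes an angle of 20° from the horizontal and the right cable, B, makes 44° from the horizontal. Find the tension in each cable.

T_A = 584.2 N, T_B = 763.2 N

ΣF_x = 0: −T_A·cos20° + T_B·cos44° = 0 → T_B = 1.30633·T_A.
ΣF_y = 0: T_A·sin20° + T_B·sin44° = 730.
Substitute: T_A·(0.34202 + 1.30633·0.694658) = 730 → T_A = 584.247 ≈ 584.2 N.
Then T_B = 1.30633 × 584.247 = 763.2 N.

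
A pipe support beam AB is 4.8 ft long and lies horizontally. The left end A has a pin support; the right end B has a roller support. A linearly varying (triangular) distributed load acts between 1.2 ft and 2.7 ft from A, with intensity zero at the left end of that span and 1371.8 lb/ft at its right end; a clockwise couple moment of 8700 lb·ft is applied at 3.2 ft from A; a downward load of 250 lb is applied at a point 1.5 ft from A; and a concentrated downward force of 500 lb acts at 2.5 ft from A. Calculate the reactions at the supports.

A_x = 0, A_y = -843.7 lb, B_y = 2623 lb

Resultant of the triangular load: ½ × 1371.8 × 1.5 = 1028.85 lb, acting at 2.2 ft from A (one-third of the span from the peak).
ΣM about A: B_y·4.8 − (½·1371.8·1.5)·2.2 − 8700 − 250·1.5 − 500·2.5 = 0 → B_y = 12588.47/4.8 = 2622.6 ≈ 2623 lb.
ΣF_y = 0: A_y + 2622.6 − ½·1371.8·1.5 − 250 − 500 = 0 → A_y = -843.7 lb.
ΣF_x = 0: no horizontal applied forces, so A_x = 0.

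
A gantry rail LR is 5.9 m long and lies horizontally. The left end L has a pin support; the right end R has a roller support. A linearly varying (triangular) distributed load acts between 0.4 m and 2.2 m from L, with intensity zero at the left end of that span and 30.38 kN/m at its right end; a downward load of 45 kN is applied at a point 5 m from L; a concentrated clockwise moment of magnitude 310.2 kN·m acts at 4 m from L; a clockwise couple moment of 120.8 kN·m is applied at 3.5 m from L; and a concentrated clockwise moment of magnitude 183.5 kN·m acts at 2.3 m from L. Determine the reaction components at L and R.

Resultant of the triangular load: ½ × 30.38 × 1.8 = 27.342 kN, acting at 1.6 m from L (one-third of the span from the peak).
Moments about L: R_y·5.9 − (½·30.38·1.8)·1.6 − 45·5 − 310.2 − 120.8 − 183.5 = 0 → R_y = 883.2472/5.9 = 149.703 ≈ 149.7 kN.
ΣF_y = 0: L_y + 149.703 − ½·30.38·1.8 − 45 = 0 → L_y = -77.36 kN.
ΣF_x = 0: no horizontal applied forces, so L_x = 0.

L_x = 0, L_y = -77.36 kN, R_y = 149.7 kN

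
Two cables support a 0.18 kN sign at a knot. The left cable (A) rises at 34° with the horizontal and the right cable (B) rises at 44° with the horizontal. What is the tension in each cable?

ΣF_x = 0: −T_A·cos34° + T_B·cos44° = 0 → T_B = 1.1525·T_A.
ΣF_y = 0: T_A·sin34° + T_B·sin44° = 0.18.
Substitute: T_A·(0.559193 + 1.1525·0.694658) = 0.18 → T_A = 0.132374 ≈ 0.1324 kN.
Then T_B = 1.1525 × 0.132374 = 0.1526 kN.

T_A = 0.1324 kN, T_B = 0.1526 kN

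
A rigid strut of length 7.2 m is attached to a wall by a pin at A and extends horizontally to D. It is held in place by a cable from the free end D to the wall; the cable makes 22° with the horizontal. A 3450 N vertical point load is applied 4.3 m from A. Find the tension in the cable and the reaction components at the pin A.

T = 5500 N, A_x = 5100 N, A_y = 1390 N

ΣM about A: T·sin22°·7.2 − 3450·4.3 = 0 → T = 14835/(7.2·0.374607) = 5500.21 ≈ 5500 N.
ΣF_x = 0: A_x − T·cos22° = 0 → A_x = 5500.21 × 0.927184 = 5100 N.
ΣF_y = 0: A_y + T·sin22° − 3450 = 0 → A_y = 3450 − 5500.21 × 0.374607 = 1390 N.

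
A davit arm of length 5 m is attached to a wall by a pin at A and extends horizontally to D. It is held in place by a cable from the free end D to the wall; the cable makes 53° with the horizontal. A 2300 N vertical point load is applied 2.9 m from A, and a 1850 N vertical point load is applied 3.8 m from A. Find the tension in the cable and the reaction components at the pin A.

T = 3431 N, A_x = 2065 N, A_y = 1410 N

ΣM about A: T·sin53°·5 − 2300·2.9 − 1850·3.8 = 0 → T = 13700/(5·0.798636) = 3430.85 ≈ 3431 N.
ΣF_x = 0: A_x − T·cos53° = 0 → A_x = 3430.85 × 0.601815 = 2065 N.
ΣF_y = 0: A_y + T·sin53° − 2300 − 1850 = 0 → A_y = 4150 − 3430.85 × 0.798636 = 1410 N.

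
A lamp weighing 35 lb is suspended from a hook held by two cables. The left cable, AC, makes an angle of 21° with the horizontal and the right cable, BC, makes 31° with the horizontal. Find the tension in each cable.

T_AC = 38.07 lb, T_BC = 41.47 lb

ΣF_x = 0: −T_AC·cos21° + T_BC·cos31° = 0 → T_BC = 1.08915·T_AC.
ΣF_y = 0: T_AC·sin21° + T_BC·sin31° = 35.
Substitute: T_AC·(0.358368 + 1.08915·0.515038) = 35 → T_AC = 38.0716 ≈ 38.07 lb.
Then T_BC = 1.08915 × 38.0716 = 41.47 lb.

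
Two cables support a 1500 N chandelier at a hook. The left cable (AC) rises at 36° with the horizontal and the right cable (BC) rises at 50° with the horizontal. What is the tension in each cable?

T_AC = 966.5 N, T_BC = 1216 N

ΣF_x = 0: −T_AC·cos36° + T_BC·cos50° = 0 → T_BC = 1.25861·T_AC.
ΣF_y = 0: T_AC·sin36° + T_BC·sin50° = 1500.
Substitute: T_AC·(0.587785 + 1.25861·0.766044) = 1500 → T_AC = 966.535 ≈ 966.5 N.
Then T_BC = 1.25861 × 966.535 = 1216 N.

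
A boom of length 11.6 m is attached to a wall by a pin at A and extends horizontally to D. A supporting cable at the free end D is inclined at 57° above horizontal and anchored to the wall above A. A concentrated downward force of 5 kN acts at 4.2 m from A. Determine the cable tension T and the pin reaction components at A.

T = 2.159 kN, A_x = 1.176 kN, A_y = 3.190 kN

ΣM about A: T·sin57°·11.6 − 5·4.2 = 0 → T = 21/(11.6·0.838671) = 2.15859 ≈ 2.159 kN.
ΣF_x = 0: A_x − T·cos57° = 0 → A_x = 2.15859 × 0.544639 = 1.176 kN.
ΣF_y = 0: A_y + T·sin57° − 5 = 0 → A_y = 5 − 2.15859 × 0.838671 = 3.190 kN.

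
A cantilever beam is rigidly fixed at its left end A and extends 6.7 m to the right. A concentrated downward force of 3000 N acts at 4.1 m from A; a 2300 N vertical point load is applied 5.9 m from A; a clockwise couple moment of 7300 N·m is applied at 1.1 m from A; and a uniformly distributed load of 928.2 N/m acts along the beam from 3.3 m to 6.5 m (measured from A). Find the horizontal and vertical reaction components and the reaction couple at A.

A_x = 0, A_y = 8270 N, M_A = 47720 N·m

Resultant of the distributed load: 928.2 × 3.2 = 2970.24 N at 4.9 m from A.
ΣF_x = 0: A_x = 0.
ΣF_y = 0: A_y − 3000 − 2300 − 928.2·3.2 = 0 → A_y = 8270 N.
ΣM about A: M_A − 3000·4.1 − 2300·5.9 − 7300 − (928.2·3.2)·4.9 = 0 → M_A = 47720 N·m.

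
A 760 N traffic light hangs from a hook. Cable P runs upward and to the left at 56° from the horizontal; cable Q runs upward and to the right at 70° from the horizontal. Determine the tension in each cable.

ΣF_x = 0: −T_P·cos56° + T_Q·cos70° = 0 → T_Q = 1.63497·T_P.
ΣF_y = 0: T_P·sin56° + T_Q·sin70° = 760.
Substitute: T_P·(0.829038 + 1.63497·0.939693) = 760 → T_P = 321.298 ≈ 321.3 N.
Then T_Q = 1.63497 × 321.298 = 525.3 N.

T_P = 321.3 N, T_Q = 525.3 N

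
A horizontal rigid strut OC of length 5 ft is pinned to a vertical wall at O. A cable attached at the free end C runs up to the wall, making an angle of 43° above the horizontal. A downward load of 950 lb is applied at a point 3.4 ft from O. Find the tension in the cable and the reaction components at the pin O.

ΣM about O: T·sin43°·5 − 950·3.4 = 0 → T = 3230/(5·0.681998) = 947.217 ≈ 947.2 lb.
ΣF_x = 0: O_x − T·cos43° = 0 → O_x = 947.217 × 0.731354 = 692.8 lb.
ΣF_y = 0: O_y + T·sin43° − 950 = 0 → O_y = 950 − 947.217 × 0.681998 = 304.0 lb.

T = 947.2 lb, O_x = 692.8 lb, O_y = 304.0 lb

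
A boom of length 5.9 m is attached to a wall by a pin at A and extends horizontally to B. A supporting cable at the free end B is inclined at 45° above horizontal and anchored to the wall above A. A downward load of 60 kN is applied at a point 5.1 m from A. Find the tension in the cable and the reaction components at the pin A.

T = 73.35 kN, A_x = 51.86 kN, A_y = 8.136 kN

ΣM about A: T·sin45°·5.9 − 60·5.1 = 0 → T = 306/(5.9·0.707107) = 73.3473 ≈ 73.35 kN.
ΣF_x = 0: A_x − T·cos45° = 0 → A_x = 73.3473 × 0.707107 = 51.86 kN.
ΣF_y = 0: A_y + T·sin45° − 60 = 0 → A_y = 60 − 73.3473 × 0.707107 = 8.136 kN.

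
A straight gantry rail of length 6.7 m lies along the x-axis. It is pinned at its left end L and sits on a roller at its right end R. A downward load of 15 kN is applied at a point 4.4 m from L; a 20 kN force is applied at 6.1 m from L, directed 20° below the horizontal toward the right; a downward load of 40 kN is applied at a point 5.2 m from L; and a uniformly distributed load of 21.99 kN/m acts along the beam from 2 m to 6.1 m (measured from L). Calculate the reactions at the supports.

Resultant of the distributed load: 21.99 × 4.1 = 90.159 kN at 4.05 m from L.
Taking moments about L: R_y·6.7 − 15·4.4 − 20·sin20°·6.1 − 40·5.2 − (21.99·4.1)·4.05 = 0 → R_y = 680.87/6.7 = 101.622 ≈ 101.6 kN.
ΣF_y = 0: L_y + 101.622 − 15 − 20·sin20° − 40 − 21.99·4.1 = 0 → L_y = 50.38 kN.
ΣF_x = 0: L_x + 20·cos20° = 0 → L_x = -18.79 kN.

L_x = -18.79 kN, L_y = 50.38 kN, R_y = 101.6 kN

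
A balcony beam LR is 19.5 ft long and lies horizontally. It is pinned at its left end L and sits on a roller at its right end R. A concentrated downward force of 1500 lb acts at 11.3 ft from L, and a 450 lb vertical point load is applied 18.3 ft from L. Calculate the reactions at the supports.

Moments about L: R_y·19.5 − 1500·11.3 − 450·18.3 = 0 → R_y = 25185/19.5 = 1291.54 ≈ 1292 lb.
ΣF_y = 0: L_y + 1291.54 − 1500 − 450 = 0 → L_y = 658.5 lb.
ΣF_x = 0: no horizontal applied forces, so L_x = 0.

L_x = 0, L_y = 658.5 lb, R_y = 1292 lb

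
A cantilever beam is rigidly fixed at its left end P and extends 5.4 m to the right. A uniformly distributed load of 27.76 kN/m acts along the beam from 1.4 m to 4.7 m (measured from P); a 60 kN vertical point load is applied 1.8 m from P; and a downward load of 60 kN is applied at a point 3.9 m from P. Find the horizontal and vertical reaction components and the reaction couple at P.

Resultant of the distributed load: 27.76 × 3.3 = 91.608 kN at 3.05 m from P.
ΣF_x = 0: P_x = 0.
ΣF_y = 0: P_y − 27.76·3.3 − 60 − 60 = 0 → P_y = 211.6 kN.
ΣM about P: M_P − (27.76·3.3)·3.05 − 60·1.8 − 60·3.9 = 0 → M_P = 621.4 kN·m.

P_x = 0, P_y = 211.6 kN, M_P = 621.4 kN·m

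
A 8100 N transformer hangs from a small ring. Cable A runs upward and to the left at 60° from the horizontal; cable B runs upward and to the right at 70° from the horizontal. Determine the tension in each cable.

ΣF_x = 0: −T_A·cos60° + T_B·cos70° = 0 → T_B = 1.4619·T_A.
ΣF_y = 0: T_A·sin60° + T_B·sin70° = 8100.
Substitute: T_A·(0.866025 + 1.4619·0.939693) = 8100 → T_A = 3616.46 ≈ 3616 N.
Then T_B = 1.4619 × 3616.46 = 5287 N.

T_A = 3616 N, T_B = 5287 N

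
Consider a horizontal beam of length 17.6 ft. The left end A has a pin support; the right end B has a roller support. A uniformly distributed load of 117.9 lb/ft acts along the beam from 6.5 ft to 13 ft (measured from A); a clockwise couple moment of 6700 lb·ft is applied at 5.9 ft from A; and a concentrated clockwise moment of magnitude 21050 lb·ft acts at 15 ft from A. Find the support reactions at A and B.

A_x = 0, A_y = -1235 lb, B_y = 2001 lb

Resultant of the distributed load: 117.9 × 6.5 = 766.35 lb at 9.75 ft from A.
Moments about A: B_y·17.6 − (117.9·6.5)·9.75 − 6700 − 21050 = 0 → B_y = 35221.9125/17.6 = 2001.25 ≈ 2001 lb.
ΣF_y = 0: A_y + 2001.25 − 117.9·6.5 = 0 → A_y = -1235 lb.
ΣF_x = 0: no horizontal applied forces, so A_x = 0.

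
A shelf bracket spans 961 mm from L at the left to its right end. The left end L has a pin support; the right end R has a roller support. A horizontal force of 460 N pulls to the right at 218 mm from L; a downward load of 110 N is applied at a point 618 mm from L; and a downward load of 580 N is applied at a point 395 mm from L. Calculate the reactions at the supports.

ΣM about L: R_y·961 − 110·618 − 580·395 = 0 → R_y = 297080/961 = 309.136 ≈ 309.1 N.
ΣF_y = 0: L_y + 309.136 − 110 − 580 = 0 → L_y = 380.9 N.
ΣF_x = 0: L_x + 460 = 0 → L_x = -460.0 N.

L_x = -460.0 N, L_y = 380.9 N, R_y = 309.1 N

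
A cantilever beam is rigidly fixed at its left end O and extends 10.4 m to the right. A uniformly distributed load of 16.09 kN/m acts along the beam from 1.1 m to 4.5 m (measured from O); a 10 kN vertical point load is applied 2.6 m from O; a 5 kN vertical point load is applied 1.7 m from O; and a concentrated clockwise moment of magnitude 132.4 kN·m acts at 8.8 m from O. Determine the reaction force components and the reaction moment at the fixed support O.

Resultant of the distributed load: 16.09 × 3.4 = 54.706 kN at 2.8 m from O.
ΣF_x = 0: O_x = 0.
ΣF_y = 0: O_y − 16.09·3.4 − 10 − 5 = 0 → O_y = 69.71 kN.
ΣM about O: M_O − (16.09·3.4)·2.8 − 10·2.6 − 5·1.7 − 132.4 = 0 → M_O = 320.1 kN·m.

O_x = 0, O_y = 69.71 kN, M_O = 320.1 kN·m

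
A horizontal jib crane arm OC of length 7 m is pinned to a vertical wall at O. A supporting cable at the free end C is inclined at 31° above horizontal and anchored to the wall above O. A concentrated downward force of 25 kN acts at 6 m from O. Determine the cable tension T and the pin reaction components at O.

ΣM about O: T·sin31°·7 − 25·6 = 0 → T = 150/(7·0.515038) = 41.6058 ≈ 41.61 kN.
ΣF_x = 0: O_x − T·cos31° = 0 → O_x = 41.6058 × 0.857167 = 35.66 kN.
ΣF_y = 0: O_y + T·sin31° − 25 = 0 → O_y = 25 − 41.6058 × 0.515038 = 3.571 kN.

T = 41.61 kN, O_x = 35.66 kN, O_y = 3.571 kN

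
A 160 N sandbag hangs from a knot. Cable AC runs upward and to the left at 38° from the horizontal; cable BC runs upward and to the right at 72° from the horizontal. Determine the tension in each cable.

T_AC = 52.62 N, T_BC = 134.2 N

ΣF_x = 0: −T_AC·cos38° + T_BC·cos72° = 0 → T_BC = 2.55006·T_AC.
ΣF_y = 0: T_AC·sin38° + T_BC·sin72° = 160.
Substitute: T_AC·(0.615661 + 2.55006·0.951057) = 160 → T_AC = 52.6158 ≈ 52.62 N.
Then T_BC = 2.55006 × 52.6158 = 134.2 N.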